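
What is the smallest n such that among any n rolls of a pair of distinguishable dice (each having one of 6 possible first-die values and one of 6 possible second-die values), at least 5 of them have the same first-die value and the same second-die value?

There are 6 × 6 = 36 (first-die value, second-die value) combinations acting as pigeonholes.
With 36 × 4 = 144 rolls of a pair of distinguishable dice we could place exactly 4 in each, with no (first-die value, second-die value) pair reaching 5.
One more forces some (first-die value, second-die value) pair to hold 5, so 144 + 1 = 145.

145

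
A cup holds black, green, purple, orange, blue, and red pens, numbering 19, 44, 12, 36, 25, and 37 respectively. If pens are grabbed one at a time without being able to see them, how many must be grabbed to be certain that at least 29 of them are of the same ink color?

In the worst case we take at most 28 of each ink color, but all 19 black, all 12 purple, and all 25 blue (fewer than 28), giving 19 + 28 + 12 + 28 + 25 + 28 = 140.
One more pen then forces some ink color to 29, so 140 + 1 = 141.

141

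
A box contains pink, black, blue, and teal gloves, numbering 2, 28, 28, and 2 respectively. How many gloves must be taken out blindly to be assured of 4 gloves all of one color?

11

Treat the 4 colors as pigeonholes.
In the worst case we take at most 3 of each color, but all 2 pink and all 2 teal (fewer than 3), giving 2 + 3 + 3 + 2 = 10.
One more glove then forces some color to 4, so 10 + 1 = 11.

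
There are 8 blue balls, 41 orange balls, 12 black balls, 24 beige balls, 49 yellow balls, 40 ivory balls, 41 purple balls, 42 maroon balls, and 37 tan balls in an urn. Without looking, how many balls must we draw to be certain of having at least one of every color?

The hardest color to obtain is blue: we could draw every other ball first — 294 − 8 = 286 balls — without a single blue one.
The next draw must be blue, so 286 + 1 = 287.

287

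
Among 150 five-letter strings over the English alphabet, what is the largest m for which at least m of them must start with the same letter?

If each of the 26 possible first letters held at most 5, the total would be at most 26 × 5 = 130 < 150, a contradiction.
So at least one holds ⌈150/26⌉ = 6.

6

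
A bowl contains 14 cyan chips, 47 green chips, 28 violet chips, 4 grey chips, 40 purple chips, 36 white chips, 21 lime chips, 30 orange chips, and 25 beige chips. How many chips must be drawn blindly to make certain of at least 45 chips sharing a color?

243

In the worst case we take at most 44 of each color, but all 14 cyan, all 28 violet, all 4 grey, all 40 purple, all 36 white, all 21 lime, all 30 orange, and all 25 beige (fewer than 44), giving 14 + 44 + 28 + 4 + 40 + 36 + 21 + 30 + 25 = 242.
One more chip then forces some color to 45, so 242 + 1 = 243.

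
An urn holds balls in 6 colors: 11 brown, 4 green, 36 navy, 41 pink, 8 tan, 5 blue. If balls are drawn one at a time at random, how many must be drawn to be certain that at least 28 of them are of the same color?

In the worst case we take at most 27 of each color, but all 11 brown, all 4 green, all 8 tan, and all 5 blue (fewer than 27), giving 11 + 4 + 27 + 27 + 8 + 5 = 82.
One more ball then forces some color to 28, so 82 + 1 = 83.

83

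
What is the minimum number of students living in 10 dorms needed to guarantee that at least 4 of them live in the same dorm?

31

There are 10 dorms acting as pigeonholes.
With 10 × 3 = 30 students we could place exactly 3 in each, with no class reaching 4.
One more forces some class to hold 4, so 30 + 1 = 31.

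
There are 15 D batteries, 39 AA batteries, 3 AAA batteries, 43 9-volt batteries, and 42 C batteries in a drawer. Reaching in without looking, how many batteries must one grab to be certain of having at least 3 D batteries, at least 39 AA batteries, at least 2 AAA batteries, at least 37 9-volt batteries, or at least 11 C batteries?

88

The worst case stops just short of every target: 2 D, 38 AA, 1 AAA, 36 9-volt, 10 C — 2 + 38 + 1 + 36 + 10 = 87 batteries.
One more battery must push some type to its target, so 87 + 1 = 88.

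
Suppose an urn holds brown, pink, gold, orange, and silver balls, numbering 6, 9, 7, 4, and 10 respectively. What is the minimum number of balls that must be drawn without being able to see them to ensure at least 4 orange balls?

36

To avoid orange balls as long as possible, exhaust the other 4 colors first.
The worst case draws every non-orange ball first: 6 + 9 + 7 + 10 = 32.
The next 4 draws are then forced to be orange, giving 32 + 4 = 36.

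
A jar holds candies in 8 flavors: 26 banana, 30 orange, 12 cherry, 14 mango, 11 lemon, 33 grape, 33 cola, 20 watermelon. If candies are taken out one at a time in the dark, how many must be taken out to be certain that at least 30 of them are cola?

176

The worst case draws every non-cola candy first: 26 + 30 + 12 + 14 + 11 + 33 + 20 = 146.
The next 30 draws are then forced to be cola, giving 146 + 30 = 176.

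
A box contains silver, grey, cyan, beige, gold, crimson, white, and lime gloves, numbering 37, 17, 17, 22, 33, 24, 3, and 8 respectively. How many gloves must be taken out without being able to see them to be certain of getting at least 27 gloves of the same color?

144

In the worst case we take at most 26 of each color, but all 17 grey, all 17 cyan, all 22 beige, all 24 crimson, all 3 white, and all 8 lime (fewer than 26), giving 26 + 17 + 17 + 22 + 26 + 24 + 3 + 8 = 143.
One more glove then forces some color to 27, so 143 + 1 = 144.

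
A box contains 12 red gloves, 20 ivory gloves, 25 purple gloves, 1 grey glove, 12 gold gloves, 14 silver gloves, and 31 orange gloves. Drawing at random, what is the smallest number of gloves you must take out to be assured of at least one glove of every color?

115

The hardest color to obtain is grey: we could draw every other glove first — 115 − 1 = 114 gloves — without a single grey one.
The next draw must be grey, so 114 + 1 = 115.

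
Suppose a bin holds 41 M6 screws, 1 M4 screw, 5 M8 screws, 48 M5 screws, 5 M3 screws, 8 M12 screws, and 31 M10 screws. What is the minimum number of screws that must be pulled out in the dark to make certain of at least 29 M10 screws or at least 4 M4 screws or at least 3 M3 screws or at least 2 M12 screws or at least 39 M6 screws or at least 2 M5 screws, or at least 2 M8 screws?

The worst case stops just short of every target: 38 M6, all 1 M4, 1 M8, 1 M5, 2 M3, 1 M12, 28 M10 — 38 + 1 + 1 + 1 + 2 + 1 + 28 = 72 screws.
One more screw must push some size to its target, so 72 + 1 = 73.

73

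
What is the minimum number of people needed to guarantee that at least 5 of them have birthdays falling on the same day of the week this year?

There are 7 days of the week acting as pigeonholes.
With 7 × 4 = 28 people we could place exactly 4 in each, with no class reaching 5.
One more forces some class to hold 5, so 28 + 1 = 29.

29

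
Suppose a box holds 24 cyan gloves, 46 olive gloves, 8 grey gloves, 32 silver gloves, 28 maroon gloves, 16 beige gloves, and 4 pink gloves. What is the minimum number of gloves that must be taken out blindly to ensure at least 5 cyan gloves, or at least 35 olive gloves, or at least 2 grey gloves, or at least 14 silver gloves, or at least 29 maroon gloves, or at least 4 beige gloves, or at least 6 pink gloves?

The worst case stops just short of every target: 4 cyan, 34 olive, 1 grey, 13 silver, 28 maroon, 3 beige, all 4 pink — 4 + 34 + 1 + 13 + 28 + 3 + 4 = 87 gloves.
One more glove must push some color to its target, so 87 + 1 = 88.

88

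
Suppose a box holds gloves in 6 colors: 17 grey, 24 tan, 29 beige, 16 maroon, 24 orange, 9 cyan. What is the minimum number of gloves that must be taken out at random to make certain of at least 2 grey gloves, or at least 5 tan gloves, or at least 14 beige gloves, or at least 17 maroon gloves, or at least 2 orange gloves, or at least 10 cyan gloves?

45

The worst case stops just short of every target: 1 grey, 4 tan, 13 beige, 16 maroon, 1 orange, 9 cyan — 1 + 4 + 13 + 16 + 1 + 9 = 44 gloves.
One more glove must push some color to its target, so 44 + 1 = 45.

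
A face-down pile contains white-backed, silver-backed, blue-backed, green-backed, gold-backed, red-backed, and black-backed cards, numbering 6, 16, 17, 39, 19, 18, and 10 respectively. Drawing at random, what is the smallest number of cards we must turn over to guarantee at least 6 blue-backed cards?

114

The worst case draws every non-blue-backed card first: 6 + 16 + 39 + 19 + 18 + 10 = 108.
The next 6 draws are then forced to be blue-backed, giving 108 + 6 = 114.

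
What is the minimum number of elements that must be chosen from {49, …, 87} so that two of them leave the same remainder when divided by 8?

9

Group the integers by remainder mod 8; there are 8 residue classes, each nonempty in this range.
Choosing one from each class (8 integers) avoids any shared remainder.
One more choice must repeat a class, so two differ by a multiple of 8. Hence 8 + 1 = 9.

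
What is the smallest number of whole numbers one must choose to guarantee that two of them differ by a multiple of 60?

61

Two integers differ by a multiple of 60 exactly when they share a remainder mod 60.
There are 60 residue classes mod 60, so 60 integers can all lie in distinct classes.
One more integer must repeat a residue, giving a difference divisible by 60. So n = 60 + 1 = 61.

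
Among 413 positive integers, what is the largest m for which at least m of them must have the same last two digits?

There are 100 possible two-digit endings, which serve as the pigeonholes.
If each of the 100 possible two-digit endings held at most 4, the total would be at most 100 × 4 = 400 < 413, a contradiction.
So at least one holds ⌈413/100⌉ = 5.

5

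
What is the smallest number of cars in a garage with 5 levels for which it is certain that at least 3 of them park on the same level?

11

There are 5 levels acting as pigeonholes.
With 5 × 2 = 10 cars we could place exactly 2 in each, with no class reaching 3.
One more forces some class to hold 3, so 10 + 1 = 11.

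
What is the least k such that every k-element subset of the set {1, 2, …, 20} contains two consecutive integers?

Partition {1, …, 20} into 10 pairs: {1,2}, {3,4}, …, {19,20}.
Choosing 10 integers — say the 10 even numbers 2, 4, …, 20 — takes one from each pair and avoids the property.
Choosing 11 forces two into the same pair by pigeonhole, and those are consecutive. So 11.

11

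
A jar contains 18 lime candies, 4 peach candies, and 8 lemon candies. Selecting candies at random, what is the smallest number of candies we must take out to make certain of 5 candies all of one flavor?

13

The worst case takes 4 candies of each flavor without reaching 5 of any: 3 × 4 = 12.
The next candy must bring some flavor to 5, so 12 + 1 = 13.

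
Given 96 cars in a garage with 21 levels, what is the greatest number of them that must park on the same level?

5

The 96 cars fall into 21 levels.
If each of the 21 levels held at most 4, the total would be at most 21 × 4 = 84 < 96, a contradiction.
So at least one holds ⌈96/21⌉ = 5.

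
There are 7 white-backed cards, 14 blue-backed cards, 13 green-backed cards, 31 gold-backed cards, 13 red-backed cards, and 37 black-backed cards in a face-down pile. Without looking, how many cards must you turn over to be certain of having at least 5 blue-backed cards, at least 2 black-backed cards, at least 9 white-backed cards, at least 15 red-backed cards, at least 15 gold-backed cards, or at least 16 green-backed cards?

53

The worst case stops just short of every target: all 7 white-backed, 4 blue-backed, all 13 green-backed, 14 gold-backed, all 13 red-backed, 1 black-backed — 7 + 4 + 13 + 14 + 13 + 1 = 52 cards.
One more card must push some back color to its target, so 52 + 1 = 53.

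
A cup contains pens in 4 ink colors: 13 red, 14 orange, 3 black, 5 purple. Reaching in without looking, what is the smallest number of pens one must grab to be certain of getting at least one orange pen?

22

The worst case draws every non-orange pen first: 13 + 3 + 5 = 21.
The next draw is then forced to be orange, giving 21 + 1 = 22.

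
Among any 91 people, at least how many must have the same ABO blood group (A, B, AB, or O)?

The 91 people fall into 4 ABO blood groups.
If each of the 4 ABO blood groups held at most 22, the total would be at most 4 × 22 = 88 < 91, a contradiction.
So at least one holds ⌈91/4⌉ = 23.

23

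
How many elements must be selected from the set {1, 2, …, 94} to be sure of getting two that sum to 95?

Partition {1, …, 94} into 47 pairs: {1,94}, {2,93}, …, {47,48}.
Choosing 47 integers — say the integers 1 through 47 — takes one from each pair and avoids the property.
Choosing 48 forces two into the same pair by pigeonhole, and those sum to 95. So 48.

48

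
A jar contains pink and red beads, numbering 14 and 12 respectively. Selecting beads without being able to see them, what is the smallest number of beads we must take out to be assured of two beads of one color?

3

The worst case takes 1 bead of each color without reaching 2 of any: 2 × 1 = 2.
The next bead must bring some color to 2, so 2 + 1 = 3.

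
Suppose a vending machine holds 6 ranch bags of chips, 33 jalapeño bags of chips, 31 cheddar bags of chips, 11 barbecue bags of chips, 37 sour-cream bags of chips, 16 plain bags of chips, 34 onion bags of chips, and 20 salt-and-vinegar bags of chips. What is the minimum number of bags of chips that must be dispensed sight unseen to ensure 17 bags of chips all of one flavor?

114

In the worst case we take at most 16 of each flavor, but all 6 ranch and all 11 barbecue (fewer than 16), giving 6 + 16 + 16 + 11 + 16 + 16 + 16 + 16 = 113.
One more bag of chips then forces some flavor to 17, so 113 + 1 = 114.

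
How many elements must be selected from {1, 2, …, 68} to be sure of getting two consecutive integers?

35

Partition {1, …, 68} into 34 pairs: {1,2}, {3,4}, …, {67,68}.
Choosing 34 integers — say the 34 even numbers 2, 4, …, 68 — takes one from each pair and avoids the property.
Choosing 35 forces two into the same pair by pigeonhole, and those are consecutive. So 35.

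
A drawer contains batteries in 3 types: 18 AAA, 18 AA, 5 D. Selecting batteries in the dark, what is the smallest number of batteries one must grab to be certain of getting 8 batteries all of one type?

In the worst case we take at most 7 of each type, but all 5 D (fewer than 7), giving 7 + 7 + 5 = 19.
One more battery then forces some type to 8, so 19 + 1 = 20.

20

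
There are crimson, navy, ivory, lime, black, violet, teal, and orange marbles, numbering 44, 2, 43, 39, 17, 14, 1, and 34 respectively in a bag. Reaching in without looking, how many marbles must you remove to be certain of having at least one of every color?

194

The hardest color to obtain is teal: we could draw every other marble first — 194 − 1 = 193 marbles — without a single teal one.
The next draw must be teal, so 193 + 1 = 194.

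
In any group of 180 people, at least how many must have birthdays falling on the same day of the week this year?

26

The 180 people fall into 7 days of the week.
If each of the 7 days of the week held at most 25, the total would be at most 7 × 25 = 175 < 180, a contradiction.
So at least one holds ⌈180/7⌉ = 26.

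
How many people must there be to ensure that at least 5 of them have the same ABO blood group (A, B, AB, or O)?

17

There are 4 ABO blood groups acting as pigeonholes.
With 4 × 4 = 16 people we could place exactly 4 in each, with no class reaching 5.
One more forces some class to hold 5, so 16 + 1 = 17.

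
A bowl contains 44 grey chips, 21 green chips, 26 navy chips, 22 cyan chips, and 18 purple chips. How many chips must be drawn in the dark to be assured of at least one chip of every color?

114

The hardest color to obtain is purple: we could draw every other chip first — 131 − 18 = 113 chips — without a single purple one.
The next draw must be purple, so 113 + 1 = 114.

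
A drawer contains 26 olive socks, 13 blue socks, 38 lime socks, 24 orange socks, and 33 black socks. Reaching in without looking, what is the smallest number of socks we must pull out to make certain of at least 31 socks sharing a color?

Treat the 5 colors as pigeonholes.
In the worst case we take at most 30 of each color, but all 26 olive, all 13 blue, and all 24 orange (fewer than 30), giving 26 + 13 + 30 + 24 + 30 = 123.
One more sock then forces some color to 31, so 123 + 1 = 124.

124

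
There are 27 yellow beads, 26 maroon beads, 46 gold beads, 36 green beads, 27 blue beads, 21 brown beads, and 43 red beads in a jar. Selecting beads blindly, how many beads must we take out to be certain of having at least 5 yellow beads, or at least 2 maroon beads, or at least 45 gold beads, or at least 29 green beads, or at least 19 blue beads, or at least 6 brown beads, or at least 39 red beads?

The worst case stops just short of every target: 4 yellow, 1 maroon, 44 gold, 28 green, 18 blue, 5 brown, 38 red — 4 + 1 + 44 + 28 + 18 + 5 + 38 = 138 beads.
One more bead must push some color to its target, so 138 + 1 = 139.

139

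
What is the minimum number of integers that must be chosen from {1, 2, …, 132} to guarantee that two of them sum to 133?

67

Partition {1, …, 132} into 66 pairs: {1,132}, {2,131}, …, {66,67}.
Choosing 66 integers — say the integers 1 through 66 — takes one from each pair and avoids the property.
Choosing 67 forces two into the same pair by pigeonhole, and those sum to 133. So 67.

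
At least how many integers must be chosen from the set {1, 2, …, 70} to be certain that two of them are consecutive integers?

Partition {1, …, 70} into 35 pairs: {1,2}, {3,4}, …, {69,70}.
Choosing 35 integers — say the 35 even numbers 2, 4, …, 70 — takes one from each pair and avoids the property.
Choosing 36 forces two into the same pair by pigeonhole, and those are consecutive. So 36.

36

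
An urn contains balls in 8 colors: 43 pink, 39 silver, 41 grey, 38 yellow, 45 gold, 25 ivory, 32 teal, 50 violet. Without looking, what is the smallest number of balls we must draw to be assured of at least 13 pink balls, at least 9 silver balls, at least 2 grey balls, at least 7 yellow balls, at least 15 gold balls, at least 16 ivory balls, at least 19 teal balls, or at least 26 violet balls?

100

Each of the 8 colors has its own threshold; avoid all of them simultaneously.
The worst case stops just short of every target: 12 pink, 8 silver, 1 grey, 6 yellow, 14 gold, 15 ivory, 18 teal, 25 violet — 12 + 8 + 1 + 6 + 14 + 15 + 18 + 25 = 99 balls.
One more ball must push some color to its target, so 99 + 1 = 100.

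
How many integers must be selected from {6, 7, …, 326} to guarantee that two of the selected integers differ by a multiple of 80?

81

Use the pigeonhole principle on residue classes: group the integers by remainder mod 80; there are 80 residue classes, each nonempty in this range.
Choosing one from each class (80 integers) avoids any shared remainder.
One more choice must repeat a class, so two differ by a multiple of 80. Hence 80 + 1 = 81.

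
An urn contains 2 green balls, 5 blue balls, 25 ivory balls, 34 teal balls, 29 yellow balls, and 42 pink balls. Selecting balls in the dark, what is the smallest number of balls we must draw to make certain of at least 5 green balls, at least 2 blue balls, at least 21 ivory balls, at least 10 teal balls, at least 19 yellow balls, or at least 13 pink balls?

63

Each of the 6 colors has its own threshold; avoid all of them simultaneously.
The worst case stops just short of every target: all 2 green, 1 blue, 20 ivory, 9 teal, 18 yellow, 12 pink — 2 + 1 + 20 + 9 + 18 + 12 = 62 balls.
One more ball must push some color to its target, so 62 + 1 = 63.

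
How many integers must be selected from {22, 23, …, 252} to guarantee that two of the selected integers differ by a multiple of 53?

54

Group the integers by remainder mod 53; there are 53 residue classes, each nonempty in this range.
Choosing one from each class (53 integers) avoids any shared remainder.
One more choice must repeat a class, so two differ by a multiple of 53. Hence 53 + 1 = 54.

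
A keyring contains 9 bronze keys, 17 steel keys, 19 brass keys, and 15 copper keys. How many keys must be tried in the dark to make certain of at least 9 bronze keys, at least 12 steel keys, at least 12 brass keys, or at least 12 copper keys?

The worst case stops just short of every target: 8 bronze, 11 steel, 11 brass, 11 copper — 8 + 11 + 11 + 11 = 41 keys.
One more key must push some type to its target, so 41 + 1 = 42.

42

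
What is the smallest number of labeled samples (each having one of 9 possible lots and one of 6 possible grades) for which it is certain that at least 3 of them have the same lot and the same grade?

109

There are 9 × 6 = 54 (lot, grade) combinations acting as pigeonholes.
With 54 × 2 = 108 labeled samples we could place exactly 2 in each, with no (lot, grade) pair reaching 3.
One more forces some (lot, grade) pair to hold 3, so 108 + 1 = 109.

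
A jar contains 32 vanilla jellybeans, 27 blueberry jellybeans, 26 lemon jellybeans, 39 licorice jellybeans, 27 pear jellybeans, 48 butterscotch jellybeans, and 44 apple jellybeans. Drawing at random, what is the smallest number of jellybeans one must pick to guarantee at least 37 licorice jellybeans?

The worst case draws every non-licorice jellybean first: 32 + 27 + 26 + 27 + 48 + 44 = 204.
The next 37 draws are then forced to be licorice, giving 204 + 37 = 241.

241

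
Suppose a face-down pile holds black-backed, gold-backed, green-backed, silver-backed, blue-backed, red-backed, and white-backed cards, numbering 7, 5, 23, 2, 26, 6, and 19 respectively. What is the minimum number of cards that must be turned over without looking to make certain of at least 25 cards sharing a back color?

In the worst case we take at most 24 of each back color, but all 7 black-backed, all 5 gold-backed, all 23 green-backed, all 2 silver-backed, all 6 red-backed, and all 19 white-backed (fewer than 24), giving 7 + 5 + 23 + 2 + 24 + 6 + 19 = 86.
One more card then forces some back color to 25, so 86 + 1 = 87.

87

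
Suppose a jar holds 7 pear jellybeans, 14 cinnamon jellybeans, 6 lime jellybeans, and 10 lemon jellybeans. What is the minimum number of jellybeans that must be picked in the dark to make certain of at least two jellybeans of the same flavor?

5

The worst case takes 1 jellybean of each flavor without reaching 2 of any: 4 × 1 = 4.
The next jellybean must bring some flavor to 2, so 4 + 1 = 5.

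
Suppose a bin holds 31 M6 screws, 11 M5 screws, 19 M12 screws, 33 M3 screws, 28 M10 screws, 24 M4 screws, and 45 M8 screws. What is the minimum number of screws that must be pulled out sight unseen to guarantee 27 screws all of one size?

In the worst case we take at most 26 of each size, but all 11 M5, all 19 M12, and all 24 M4 (fewer than 26), giving 26 + 11 + 19 + 26 + 26 + 24 + 26 = 158.
One more screw then forces some size to 27, so 158 + 1 = 159.

159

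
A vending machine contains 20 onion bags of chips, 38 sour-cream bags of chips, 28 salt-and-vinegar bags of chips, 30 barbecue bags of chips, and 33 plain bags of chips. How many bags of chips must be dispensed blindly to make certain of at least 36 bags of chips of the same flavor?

147

In the worst case we take at most 35 of each flavor, but all 20 onion, all 28 salt-and-vinegar, all 30 barbecue, and all 33 plain (fewer than 35), giving 20 + 35 + 28 + 30 + 33 = 146.
One more bag of chips then forces some flavor to 36, so 146 + 1 = 147.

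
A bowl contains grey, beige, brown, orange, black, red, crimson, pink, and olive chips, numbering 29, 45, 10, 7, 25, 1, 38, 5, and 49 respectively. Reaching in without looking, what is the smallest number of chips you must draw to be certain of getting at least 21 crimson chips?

To avoid crimson chips as long as possible, exhaust the other 8 colors first.
The worst case draws every non-crimson chip first: 29 + 45 + 10 + 7 + 25 + 1 + 5 + 49 = 171.
The next 21 draws are then forced to be crimson, giving 171 + 21 = 192.

192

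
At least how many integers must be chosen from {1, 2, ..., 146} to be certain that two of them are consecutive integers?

Partition {1, …, 146} into 73 pairs: {1,2}, {3,4}, …, {145,146}.
Choosing 73 integers — say the 73 even numbers 2, 4, …, 146 — takes one from each pair and avoids the property.
Choosing 74 forces two into the same pair by pigeonhole, and those are consecutive. So 74.

74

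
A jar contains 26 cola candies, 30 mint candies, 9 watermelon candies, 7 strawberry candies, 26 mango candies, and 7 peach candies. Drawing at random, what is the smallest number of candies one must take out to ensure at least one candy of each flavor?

99

The hardest flavor to obtain is strawberry: we could draw every other candy first — 105 − 7 = 98 candies — without a single strawberry one.
The next draw must be strawberry, so 98 + 1 = 99.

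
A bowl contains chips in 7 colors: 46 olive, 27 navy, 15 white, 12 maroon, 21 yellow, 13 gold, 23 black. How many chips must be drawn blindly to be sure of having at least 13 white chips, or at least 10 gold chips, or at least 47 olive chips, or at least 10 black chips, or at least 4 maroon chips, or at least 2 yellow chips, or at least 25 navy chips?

105

The worst case stops just short of every target: 46 olive, 24 navy, 12 white, 3 maroon, 1 yellow, 9 gold, 9 black — 46 + 24 + 12 + 3 + 1 + 9 + 9 = 104 chips.
One more chip must push some color to its target, so 104 + 1 = 105.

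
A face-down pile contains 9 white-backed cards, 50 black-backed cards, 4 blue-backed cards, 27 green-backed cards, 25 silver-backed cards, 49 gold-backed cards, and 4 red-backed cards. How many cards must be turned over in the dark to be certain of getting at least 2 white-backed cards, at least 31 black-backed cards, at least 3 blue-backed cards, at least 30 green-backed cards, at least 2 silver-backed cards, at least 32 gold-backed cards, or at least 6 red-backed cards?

97

The worst case stops just short of every target: 1 white-backed, 30 black-backed, 2 blue-backed, all 27 green-backed, 1 silver-backed, 31 gold-backed, all 4 red-backed — 1 + 30 + 2 + 27 + 1 + 31 + 4 = 96 cards.
One more card must push some back color to its target, so 96 + 1 = 97.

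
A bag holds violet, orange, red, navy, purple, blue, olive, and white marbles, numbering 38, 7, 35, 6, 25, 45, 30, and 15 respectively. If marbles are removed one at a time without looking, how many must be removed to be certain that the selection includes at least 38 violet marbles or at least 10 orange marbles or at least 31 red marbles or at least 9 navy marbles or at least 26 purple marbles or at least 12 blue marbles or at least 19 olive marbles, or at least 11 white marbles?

The worst case stops just short of every target: 37 violet, all 7 orange, 30 red, all 6 navy, 25 purple, 11 blue, 18 olive, 10 white — 37 + 7 + 30 + 6 + 25 + 11 + 18 + 10 = 144 marbles.
One more marble must push some color to its target, so 144 + 1 = 145.

145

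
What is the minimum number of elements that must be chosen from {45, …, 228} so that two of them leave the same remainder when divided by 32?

Group the integers by remainder mod 32; there are 32 residue classes, each nonempty in this range.
Choosing one from each class (32 integers) avoids any shared remainder.
One more choice must repeat a class, so two differ by a multiple of 32. Hence 32 + 1 = 33.

33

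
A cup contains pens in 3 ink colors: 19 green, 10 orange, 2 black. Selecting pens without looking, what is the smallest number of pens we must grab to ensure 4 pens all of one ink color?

Treat the 3 ink colors as pigeonholes.
In the worst case we take at most 3 of each ink color, but all 2 black (fewer than 3), giving 3 + 3 + 2 = 8.
One more pen then forces some ink color to 4, so 8 + 1 = 9.

9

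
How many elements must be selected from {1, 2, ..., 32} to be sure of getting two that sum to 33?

Partition {1, …, 32} into 16 pairs: {1,32}, {2,31}, …, {16,17}.
Choosing 16 integers — say the integers 1 through 16 — takes one from each pair and avoids the property.
Choosing 17 forces two into the same pair by pigeonhole, and those sum to 33. So 17.

17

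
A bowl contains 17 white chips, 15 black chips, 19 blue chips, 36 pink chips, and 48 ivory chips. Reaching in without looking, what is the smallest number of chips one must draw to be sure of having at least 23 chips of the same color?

96

Treat the 5 colors as pigeonholes.
In the worst case we take at most 22 of each color, but all 17 white, all 15 black, and all 19 blue (fewer than 22), giving 17 + 15 + 19 + 22 + 22 = 95.
One more chip then forces some color to 23, so 95 + 1 = 96.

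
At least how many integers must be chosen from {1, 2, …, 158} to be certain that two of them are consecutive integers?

Partition {1, …, 158} into 79 pairs: {1,2}, {3,4}, …, {157,158}.
Choosing 79 integers — say the 79 even numbers 2, 4, …, 158 — takes one from each pair and avoids the property.
Choosing 80 forces two into the same pair by pigeonhole, and those are consecutive. So 80.

80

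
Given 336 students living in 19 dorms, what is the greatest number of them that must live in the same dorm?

The 336 students fall into 19 dorms.
If each of the 19 dorms held at most 17, the total would be at most 19 × 17 = 323 < 336, a contradiction.
So at least one holds ⌈336/19⌉ = 18.

18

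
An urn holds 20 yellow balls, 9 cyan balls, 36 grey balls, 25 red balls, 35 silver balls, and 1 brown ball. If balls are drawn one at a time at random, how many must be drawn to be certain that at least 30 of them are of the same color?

114

In the worst case we take at most 29 of each color, but all 20 yellow, all 9 cyan, all 25 red, and all 1 brown (fewer than 29), giving 20 + 9 + 29 + 25 + 29 + 1 = 113.
One more ball then forces some color to 30, so 113 + 1 = 114.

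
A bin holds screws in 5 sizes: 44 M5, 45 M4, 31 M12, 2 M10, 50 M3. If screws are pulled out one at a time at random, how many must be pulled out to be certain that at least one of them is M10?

171

The worst case draws every non-M10 screw first: 44 + 45 + 31 + 50 = 170.
The next draw is then forced to be M10, giving 170 + 1 = 171.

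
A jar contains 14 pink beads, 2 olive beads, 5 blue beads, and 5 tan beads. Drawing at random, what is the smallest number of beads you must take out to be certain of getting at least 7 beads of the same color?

19

In the worst case we take at most 6 of each color, but all 2 olive, all 5 blue, and all 5 tan (fewer than 6), giving 6 + 2 + 5 + 5 = 18.
One more bead then forces some color to 7, so 18 + 1 = 19.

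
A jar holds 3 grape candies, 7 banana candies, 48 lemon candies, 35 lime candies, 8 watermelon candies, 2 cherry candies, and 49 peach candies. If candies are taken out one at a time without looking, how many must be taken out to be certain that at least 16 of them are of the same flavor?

66

Treat the 7 flavors as pigeonholes.
In the worst case we take at most 15 of each flavor, but all 3 grape, all 7 banana, all 8 watermelon, and all 2 cherry (fewer than 15), giving 3 + 7 + 15 + 15 + 8 + 2 + 15 = 65.
One more candy then forces some flavor to 16, so 65 + 1 = 66.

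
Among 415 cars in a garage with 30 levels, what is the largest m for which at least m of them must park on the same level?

14

If each of the 30 levels held at most 13, the total would be at most 30 × 13 = 390 < 415, a contradiction.
So at least one holds ⌈415/30⌉ = 14.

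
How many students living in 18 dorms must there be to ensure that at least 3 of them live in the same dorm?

37

There are 18 dorms acting as pigeonholes.
With 18 × 2 = 36 students we could place exactly 2 in each, with no class reaching 3.
One more forces some class to hold 3, so 36 + 1 = 37.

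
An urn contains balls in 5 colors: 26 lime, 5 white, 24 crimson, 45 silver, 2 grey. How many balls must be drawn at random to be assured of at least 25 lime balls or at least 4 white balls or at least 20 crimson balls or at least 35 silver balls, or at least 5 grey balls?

83

Each of the 5 colors has its own threshold; avoid all of them simultaneously.
The worst case stops just short of every target: 24 lime, 3 white, 19 crimson, 34 silver, all 2 grey — 24 + 3 + 19 + 34 + 2 = 82 balls.
One more ball must push some color to its target, so 82 + 1 = 83.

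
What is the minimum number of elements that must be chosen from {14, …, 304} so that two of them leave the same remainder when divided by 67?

Group the integers by remainder mod 67; there are 67 residue classes, each nonempty in this range.
Choosing one from each class (67 integers) avoids any shared remainder.
One more choice must repeat a class, so two differ by a multiple of 67. Hence 67 + 1 = 68.

68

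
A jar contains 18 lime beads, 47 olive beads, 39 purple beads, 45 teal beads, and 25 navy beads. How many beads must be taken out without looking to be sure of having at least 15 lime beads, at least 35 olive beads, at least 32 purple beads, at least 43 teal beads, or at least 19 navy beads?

The worst case stops just short of every target: 14 lime, 34 olive, 31 purple, 42 teal, 18 navy — 14 + 34 + 31 + 42 + 18 = 139 beads.
One more bead must push some color to its target, so 139 + 1 = 140.

140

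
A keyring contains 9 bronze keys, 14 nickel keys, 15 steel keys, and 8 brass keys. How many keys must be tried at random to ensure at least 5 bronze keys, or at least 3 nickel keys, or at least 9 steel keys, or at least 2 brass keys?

16

The worst case stops just short of every target: 4 bronze, 2 nickel, 8 steel, 1 brass — 4 + 2 + 8 + 1 = 15 keys.
One more key must push some type to its target, so 15 + 1 = 16.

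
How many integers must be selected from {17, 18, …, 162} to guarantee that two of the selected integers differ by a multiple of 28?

29

Group the integers by remainder mod 28; there are 28 residue classes, each nonempty in this range.
Choosing one from each class (28 integers) avoids any shared remainder.
One more choice must repeat a class, so two differ by a multiple of 28. Hence 28 + 1 = 29.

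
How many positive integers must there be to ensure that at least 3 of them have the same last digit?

21

There are 10 possible last digits acting as pigeonholes.
With 10 × 2 = 20 positive integers we could place exactly 2 in each, with no class reaching 3.
One more forces some class to hold 3, so 20 + 1 = 21.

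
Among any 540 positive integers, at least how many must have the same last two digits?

6

There are 100 possible two-digit endings, which serve as the pigeonholes.
If each of the 100 possible two-digit endings held at most 5, the total would be at most 100 × 5 = 500 < 540, a contradiction.
So at least one holds ⌈540/100⌉ = 6.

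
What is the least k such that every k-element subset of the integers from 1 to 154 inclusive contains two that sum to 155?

Partition {1, …, 154} into 77 pairs: {1,154}, {2,153}, …, {77,78}.
Choosing 77 integers — say the integers 1 through 77 — takes one from each pair and avoids the property.
Choosing 78 forces two into the same pair by pigeonhole, and those sum to 155. So 78.

78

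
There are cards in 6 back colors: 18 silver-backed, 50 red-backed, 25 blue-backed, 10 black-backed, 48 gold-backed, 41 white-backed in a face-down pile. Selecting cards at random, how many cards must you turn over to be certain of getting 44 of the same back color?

181

Treat the 6 back colors as pigeonholes.
In the worst case we take at most 43 of each back color, but all 18 silver-backed, all 25 blue-backed, all 10 black-backed, and all 41 white-backed (fewer than 43), giving 18 + 43 + 25 + 10 + 43 + 41 = 180.
One more card then forces some back color to 44, so 180 + 1 = 181.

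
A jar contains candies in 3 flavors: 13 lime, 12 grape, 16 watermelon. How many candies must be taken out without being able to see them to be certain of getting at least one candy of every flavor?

30

The hardest flavor to obtain is grape: we could draw every other candy first — 41 − 12 = 29 candies — without a single grape one.
The next draw must be grape, so 29 + 1 = 30.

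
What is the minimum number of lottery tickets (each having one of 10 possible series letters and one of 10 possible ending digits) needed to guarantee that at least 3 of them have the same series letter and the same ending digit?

201

There are 10 × 10 = 100 (series letter, ending digit) combinations acting as pigeonholes.
With 100 × 2 = 200 lottery tickets we could place exactly 2 in each, with no (series letter, ending digit) pair reaching 3.
One more forces some (series letter, ending digit) pair to hold 3, so 200 + 1 = 201.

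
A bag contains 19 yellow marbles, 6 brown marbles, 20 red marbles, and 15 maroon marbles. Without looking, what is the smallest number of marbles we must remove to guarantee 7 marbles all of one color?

The worst case takes 6 marbles of each color without reaching 7 of any: 4 × 6 = 24.
The next marble must bring some color to 7, so 24 + 1 = 25.

25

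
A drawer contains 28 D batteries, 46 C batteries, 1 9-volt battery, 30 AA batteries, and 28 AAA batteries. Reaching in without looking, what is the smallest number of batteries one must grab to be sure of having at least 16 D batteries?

The worst case draws every non-D battery first: 46 + 1 + 30 + 28 = 105.
The next 16 draws are then forced to be D, giving 105 + 16 = 121.

121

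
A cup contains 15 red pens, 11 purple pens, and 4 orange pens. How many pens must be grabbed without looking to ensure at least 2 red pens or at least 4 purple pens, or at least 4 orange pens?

8

The worst case stops just short of every target: 1 red, 3 purple, 3 orange — 1 + 3 + 3 = 7 pens.
One more pen must push some ink color to its target, so 7 + 1 = 8.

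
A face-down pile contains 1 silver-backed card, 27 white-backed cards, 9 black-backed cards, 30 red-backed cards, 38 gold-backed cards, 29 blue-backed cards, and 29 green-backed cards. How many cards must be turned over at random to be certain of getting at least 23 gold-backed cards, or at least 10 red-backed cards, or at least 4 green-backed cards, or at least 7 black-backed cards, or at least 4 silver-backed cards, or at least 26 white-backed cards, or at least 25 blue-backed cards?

The worst case stops just short of every target: all 1 silver-backed, 25 white-backed, 6 black-backed, 9 red-backed, 22 gold-backed, 24 blue-backed, 3 green-backed — 1 + 25 + 6 + 9 + 22 + 24 + 3 = 90 cards.
One more card must push some back color to its target, so 90 + 1 = 91.

91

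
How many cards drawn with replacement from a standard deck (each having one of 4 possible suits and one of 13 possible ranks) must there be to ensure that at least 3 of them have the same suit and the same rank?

There are 4 × 13 = 52 (suit, rank) combinations acting as pigeonholes.
With 52 × 2 = 104 cards drawn with replacement from a standard deck we could place exactly 2 in each, with no (suit, rank) pair reaching 3.
One more forces some (suit, rank) pair to hold 3, so 104 + 1 = 105.

105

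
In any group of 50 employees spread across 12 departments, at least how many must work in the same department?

5

If each of the 12 departments held at most 4, the total would be at most 12 × 4 = 48 < 50, a contradiction.
So at least one holds ⌈50/12⌉ = 5.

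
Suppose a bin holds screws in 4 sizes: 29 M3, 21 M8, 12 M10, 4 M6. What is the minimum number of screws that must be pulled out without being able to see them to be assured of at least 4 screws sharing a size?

13

Treat the 4 sizes as pigeonholes.
The worst case takes 3 screws of each size without reaching 4 of any: 4 × 3 = 12.
The next screw must bring some size to 4, so 12 + 1 = 13.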